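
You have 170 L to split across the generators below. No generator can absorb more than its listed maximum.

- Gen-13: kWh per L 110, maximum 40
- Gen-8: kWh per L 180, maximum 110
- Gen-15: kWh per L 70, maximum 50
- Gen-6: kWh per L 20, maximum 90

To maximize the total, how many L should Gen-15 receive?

Rank by kWh per L: Gen-8 180 > Gen-13 110 > Gen-15 70 > Gen-6 20.
Give Gen-8 110 to hit its cap of 110 — 60 left.
Gen-13 takes 40 to reach its cap of 40 — 20 left.
Gen-15: +20 (room for 50) → 20. Pool exhausted.

20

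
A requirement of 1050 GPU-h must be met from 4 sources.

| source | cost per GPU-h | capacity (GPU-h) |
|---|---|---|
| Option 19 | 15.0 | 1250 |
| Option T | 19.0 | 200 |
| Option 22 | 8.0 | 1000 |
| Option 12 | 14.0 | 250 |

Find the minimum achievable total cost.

Fill from the cheapest source first.
Option 22 at 8.0: take all 1000 GPU-h — 50 still needed.
Option 12 (14.0): take the remaining 50 — done.
Option 19, Option T: unused.
Cost = 1000×8.0 + 50×14.0 = 8700.

8700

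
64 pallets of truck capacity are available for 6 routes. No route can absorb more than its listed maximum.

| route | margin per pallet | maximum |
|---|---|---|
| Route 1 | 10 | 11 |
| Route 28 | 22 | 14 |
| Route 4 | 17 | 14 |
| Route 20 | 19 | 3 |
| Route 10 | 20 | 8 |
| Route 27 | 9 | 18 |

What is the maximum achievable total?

Order the routes by margin per pallet: Route 28 22 > Route 10 20 > Route 20 19 > Route 4 17 > Route 1 10 > Route 27 9.
Route 28 takes 14 to reach its cap of 14 ; 50 left.
Route 10: +8 to 8 (cap) ; 42 left.
Route 20 takes 3 to reach its cap of 3 ; 39 left.
Route 4 takes 14 to reach its cap of 14 ; 25 left.
Route 1: +11 to 11 (cap) ; 14 left.
Route 27: +14 (room for 18) → 14. Pool exhausted.
Total = 10×11 + 22×14 + 17×14 + 19×3 + 20×8 + 9×14 = 999.

999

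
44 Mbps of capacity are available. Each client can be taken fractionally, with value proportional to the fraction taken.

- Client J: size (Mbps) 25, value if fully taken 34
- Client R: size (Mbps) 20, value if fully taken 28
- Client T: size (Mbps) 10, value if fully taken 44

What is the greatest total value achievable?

91.04

Sort by value density: Client T 44/10≈4.4, Client R 28/20≈1.4, Client J 34/25≈1.36.
Client T: take in full, 10 Mbps for value 44 ; 34 left.
Client R: take in full, 20 Mbps for value 28 ; 14 left.
Only 14 Mbps remain; take 14/25 of Client J for value 34×14/25 = 19.04.
Total value = 91.04.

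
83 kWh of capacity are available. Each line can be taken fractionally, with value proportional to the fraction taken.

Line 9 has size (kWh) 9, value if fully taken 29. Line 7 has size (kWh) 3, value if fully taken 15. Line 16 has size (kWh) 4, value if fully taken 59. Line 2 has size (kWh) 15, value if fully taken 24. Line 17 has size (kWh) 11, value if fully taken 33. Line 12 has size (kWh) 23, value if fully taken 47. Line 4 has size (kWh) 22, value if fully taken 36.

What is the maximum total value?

236.6

Sort by value density: Line 16 59/4≈14.8, Line 7 15/3≈5, Line 9 29/9≈3.22, Line 17 33/11≈3, Line 12 47/23≈2.04, Line 4 36/22≈1.64, Line 2 24/15≈1.6.
Line 16: take in full, 4 kWh for value 59 → 79 left.
All 3 kWh of Line 7 fit (value 15) → 76 remain.
All 9 kWh of Line 9 fit (value 29) → 67 remain.
All 11 kWh of Line 17 fit (value 33) → 56 remain.
All 23 kWh of Line 12 fit (value 47) → 33 remain.
Line 4: take in full, 22 kWh for value 36 → 11 left.
Fill the last 11 kWh with part of Line 2: 11/15 of it earns 17.6.
Total value = 236.6.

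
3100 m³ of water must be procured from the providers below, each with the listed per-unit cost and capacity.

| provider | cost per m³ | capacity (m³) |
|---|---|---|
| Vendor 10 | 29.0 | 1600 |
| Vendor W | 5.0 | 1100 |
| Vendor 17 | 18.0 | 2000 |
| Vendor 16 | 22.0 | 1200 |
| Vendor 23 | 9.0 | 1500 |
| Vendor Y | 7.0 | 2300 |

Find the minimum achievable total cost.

19500

Fill from the cheapest provider first.
Vendor W at 5.0: take all 1100 m³ — 2000 still needed.
Vendor Y at 7.0: take 2000 of its 2300 — requirement met.
Vendor 23, Vendor 17, Vendor 16, Vendor 10: unused.
Cost = 1100×5.0 + 2000×7.0 = 19500.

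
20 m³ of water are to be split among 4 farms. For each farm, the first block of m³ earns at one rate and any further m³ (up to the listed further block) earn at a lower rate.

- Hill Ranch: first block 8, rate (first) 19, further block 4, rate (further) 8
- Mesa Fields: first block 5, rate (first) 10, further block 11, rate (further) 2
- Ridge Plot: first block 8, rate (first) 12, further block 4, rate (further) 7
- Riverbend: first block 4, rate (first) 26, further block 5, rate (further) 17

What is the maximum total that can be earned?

Rank every tier by rate: Riverbend/T1 26 > Hill Ranch/T1 19 > Riverbend/T2 17 > Ridge Plot/T1 12 > Mesa Fields/T1 10 > Hill Ranch/T2 8 > Ridge Plot/T2 7 > Mesa Fields/T2 2.
Fill Riverbend T1 block (4 at 26) ; 16 left.
Fill Hill Ranch T1 block (8 at 19) ; 8 left.
Riverbend T2 at 17: fill all 5 ; 3 left.
Ridge Plot/T1: +3 of 8 at 12; pool empty.
Total = 26×4 + 19×8 + 17×5 + 12×3 = 377.

377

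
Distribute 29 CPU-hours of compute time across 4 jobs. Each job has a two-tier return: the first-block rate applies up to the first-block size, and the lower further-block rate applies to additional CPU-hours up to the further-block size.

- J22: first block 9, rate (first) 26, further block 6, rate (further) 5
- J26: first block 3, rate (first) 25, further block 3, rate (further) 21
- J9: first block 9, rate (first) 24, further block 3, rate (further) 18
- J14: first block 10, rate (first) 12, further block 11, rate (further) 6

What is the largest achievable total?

Treat each block as its own option and order by rate: J22/first 26 > J26/first 25 > J9/first 24 > J26/second 21 > J9/second 18 > J14/first 12 > J14/second 6 > J22/second 5.
J22 first at 26: fill all 9 — 20 left.
J26/first (25): +3 — 17 left.
J9/first (24): +9 — 8 left.
Fill J26 second block (3 at 21) — 5 left.
Fill J9 second block (3 at 18) — 2 left.
J14/first: +2 of 10 at 12; pool empty.
Total = 26×9 + 25×3 + 24×9 + 21×3 + 18×3 + 12×2 = 666.

666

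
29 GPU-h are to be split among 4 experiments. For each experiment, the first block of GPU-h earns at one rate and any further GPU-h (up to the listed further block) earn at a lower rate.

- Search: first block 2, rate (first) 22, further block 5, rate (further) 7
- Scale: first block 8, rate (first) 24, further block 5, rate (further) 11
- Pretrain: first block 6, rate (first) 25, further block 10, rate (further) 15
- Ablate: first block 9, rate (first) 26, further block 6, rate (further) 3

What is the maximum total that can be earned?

680

Rank every tier by rate: Ablate/first 26 > Pretrain/first 25 > Scale/first 24 > Search/first 22 > Pretrain/second 15 > Scale/second 11 > Search/second 7 > Ablate/second 3.
Ablate/first (26): +9 → 20 left.
Pretrain first at 25: fill all 6 → 14 left.
Scale/first (24): +8 → 6 left.
Fill Search first block (2 at 22) → 4 left.
Pretrain/second: +4 of 10 at 15; pool empty.
Total = 26×9 + 25×6 + 24×8 + 22×2 + 15×4 = 680.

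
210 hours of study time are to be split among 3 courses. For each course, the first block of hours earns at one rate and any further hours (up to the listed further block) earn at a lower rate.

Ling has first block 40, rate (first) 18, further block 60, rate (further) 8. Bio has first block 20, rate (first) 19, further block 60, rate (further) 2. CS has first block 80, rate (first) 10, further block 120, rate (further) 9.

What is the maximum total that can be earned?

Treat each block as its own option and order by rate: Bio/first 19 > Ling/first 18 > CS/first 10 > CS/second 9 > Ling/second 8 > Bio/second 2.
Bio first at 19: fill all 20 — 190 left.
Fill Ling first block (40 at 18) — 150 left.
Fill CS first block (80 at 10) — 70 left.
70 remain; put them into CS second at 9.
Total = 19×20 + 18×40 + 10×80 + 9×70 = 2530.

2530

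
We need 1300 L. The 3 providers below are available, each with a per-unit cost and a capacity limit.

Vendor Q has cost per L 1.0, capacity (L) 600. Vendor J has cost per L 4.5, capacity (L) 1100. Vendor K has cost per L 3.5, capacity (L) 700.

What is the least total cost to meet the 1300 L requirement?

3050

Cheapest first:
Vendor Q at 1.0: take all 600 L → 700 still needed.
Vendor K at 3.5: take all 700 L → 0 still needed.
Vendor J: unused.
Cost = 600×1.0 + 700×3.5 = 3050.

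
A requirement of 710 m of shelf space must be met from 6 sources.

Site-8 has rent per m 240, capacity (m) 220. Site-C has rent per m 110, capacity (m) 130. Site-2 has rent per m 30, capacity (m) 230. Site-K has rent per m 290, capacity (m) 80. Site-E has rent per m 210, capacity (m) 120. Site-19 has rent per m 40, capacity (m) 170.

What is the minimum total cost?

67600

Cheapest first:
Take 230 from Site-2 at 30 ; need 480 more.
Site-19 (40): use full 170 ; 310 m to go.
Take 130 from Site-C at 110 ; need 180 more.
Site-E (210): use full 120 ; 60 m to go.
Site-8 (240): take the remaining 60 ; done.
Site-K: unused.
Cost = 230×30 + 170×40 + 130×110 + 120×210 + 60×240 = 67600.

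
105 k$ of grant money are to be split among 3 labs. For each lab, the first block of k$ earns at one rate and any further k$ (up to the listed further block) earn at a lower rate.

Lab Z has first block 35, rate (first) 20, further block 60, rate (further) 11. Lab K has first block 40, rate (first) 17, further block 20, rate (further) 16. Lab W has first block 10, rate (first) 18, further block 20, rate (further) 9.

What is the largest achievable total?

1880

Order all 6 blocks by rate: Lab Z/T1 20 > Lab W/T1 18 > Lab K/T1 17 > Lab K/T2 16 > Lab Z/T2 11 > Lab W/T2 9.
Lab Z T1 at 20: fill all 35 — 70 left.
Lab W T1 at 18: fill all 10 — 60 left.
Lab K/T1 (17): +40 — 20 left.
Fill Lab K T2 block (20 at 16) — 0 left.
Total = 20×35 + 18×10 + 17×40 + 16×20 = 1880.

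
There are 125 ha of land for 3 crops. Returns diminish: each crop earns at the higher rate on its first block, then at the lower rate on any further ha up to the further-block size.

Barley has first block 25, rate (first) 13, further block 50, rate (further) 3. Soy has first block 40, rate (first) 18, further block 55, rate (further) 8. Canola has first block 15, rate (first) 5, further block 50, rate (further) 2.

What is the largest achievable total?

Treat each block as its own option and order by rate: Soy/T1 18 > Barley/T1 13 > Soy/T2 8 > Canola/T1 5 > Barley/T2 3 > Canola/T2 2.
Fill Soy T1 block (40 at 18) → 85 left.
Barley T1 at 13: fill all 25 → 60 left.
Soy/T2 (8): +55 → 5 left.
Canola T1 at 5: only 5 left, fill 5.
Total = 18×40 + 13×25 + 8×55 + 5×5 = 1510.

1510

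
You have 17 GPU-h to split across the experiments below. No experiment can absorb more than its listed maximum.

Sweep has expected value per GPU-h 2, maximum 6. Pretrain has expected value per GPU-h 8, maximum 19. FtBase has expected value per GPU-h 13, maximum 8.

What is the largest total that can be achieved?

176

Rank by expected value per GPU-h: FtBase 13 > Pretrain 8 > Sweep 2.
Give FtBase 8 to hit its cap of 8 ; 9 left.
Pretrain has room for 19 but only 9 remain, so it gets 9.
Total = 8×9 + 13×8 = 176.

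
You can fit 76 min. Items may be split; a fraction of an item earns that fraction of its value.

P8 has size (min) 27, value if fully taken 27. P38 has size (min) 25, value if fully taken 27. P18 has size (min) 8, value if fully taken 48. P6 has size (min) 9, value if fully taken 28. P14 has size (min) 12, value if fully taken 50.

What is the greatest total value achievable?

Best value per unit of size first: P18 48/8≈6, P14 50/12≈4.17, P6 28/9≈3.11, P38 27/25≈1.08, P8 27/27≈1.
All 8 min of P18 fit (value 48) → 68 remain.
P14: take in full, 12 min for value 50 → 56 left.
P6: take in full, 9 min for value 28 → 47 left.
P38: take in full, 25 min for value 27 → 22 left.
22 min left: a 22/27 share of P8 gives 27×22/27 = 22.
Total value = 175.

175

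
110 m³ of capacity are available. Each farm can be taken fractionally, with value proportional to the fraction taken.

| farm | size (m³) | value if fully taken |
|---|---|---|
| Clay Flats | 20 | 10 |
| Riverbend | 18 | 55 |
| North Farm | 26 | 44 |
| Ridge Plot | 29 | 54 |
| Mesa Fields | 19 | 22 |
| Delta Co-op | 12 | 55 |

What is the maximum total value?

233

Sort by value density: Delta Co-op 55/12≈4.58, Riverbend 55/18≈3.06, Ridge Plot 54/29≈1.86, North Farm 44/26≈1.69, Mesa Fields 22/19≈1.16, Clay Flats 10/20≈0.5.
All 12 m³ of Delta Co-op fit (value 55) → 98 remain.
All 18 m³ of Riverbend fit (value 55) → 80 remain.
Take all of Ridge Plot (29 m³, value 54) → 51 m³ left.
All 26 m³ of North Farm fit (value 44) → 25 remain.
All 19 m³ of Mesa Fields fit (value 22) → 6 remain.
Fill the last 6 m³ with part of Clay Flats: 6/20 of it earns 3.
Total value = 233.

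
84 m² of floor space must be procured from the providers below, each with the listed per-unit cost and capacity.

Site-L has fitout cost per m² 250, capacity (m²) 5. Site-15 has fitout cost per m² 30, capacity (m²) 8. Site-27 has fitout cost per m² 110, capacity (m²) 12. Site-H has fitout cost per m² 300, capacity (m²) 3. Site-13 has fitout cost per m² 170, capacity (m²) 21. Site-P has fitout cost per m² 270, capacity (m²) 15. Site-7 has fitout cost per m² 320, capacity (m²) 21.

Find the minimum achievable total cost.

Use providers in increasing cost order.
Site-15 at 30: take all 8 m² ; 76 still needed.
Site-27 at 110: take all 12 m² ; 64 still needed.
Site-13 (170): use full 21 ; 43 m² to go.
Site-L at 250: take all 5 m² ; 38 still needed.
Site-P (270): use full 15 ; 23 m² to go.
Site-H (300): use full 3 ; 20 m² to go.
Take 20 from Site-7 at 320 to finish.
Cost = 8×30 + 12×110 + 21×170 + 5×250 + 15×270 + 3×300 + 20×320 = 17730.

17730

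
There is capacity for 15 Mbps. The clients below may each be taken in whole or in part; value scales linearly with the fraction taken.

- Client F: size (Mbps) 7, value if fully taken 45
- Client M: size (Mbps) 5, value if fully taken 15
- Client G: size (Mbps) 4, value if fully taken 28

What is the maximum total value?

85

Sort by value density: Client G 28/4≈7, Client F 45/7≈6.43, Client M 15/5≈3.
Take all of Client G (4 Mbps, value 28) ; 11 Mbps left.
All 7 Mbps of Client F fit (value 45) ; 4 remain.
4 Mbps left: a 4/5 share of Client M gives 15×4/5 = 12.
Total value = 85.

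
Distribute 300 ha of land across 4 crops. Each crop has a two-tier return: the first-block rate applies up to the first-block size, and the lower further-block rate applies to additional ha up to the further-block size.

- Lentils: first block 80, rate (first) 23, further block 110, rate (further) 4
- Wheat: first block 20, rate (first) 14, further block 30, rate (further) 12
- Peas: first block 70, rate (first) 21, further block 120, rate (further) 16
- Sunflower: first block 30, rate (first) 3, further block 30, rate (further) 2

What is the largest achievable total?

Order all 8 blocks by rate: Lentils/T1 23 > Peas/T1 21 > Peas/T2 16 > Wheat/T1 14 > Wheat/T2 12 > Lentils/T2 4 > Sunflower/T1 3 > Sunflower/T2 2.
Lentils/T1 (23): +80 ; 220 left.
Peas/T1 (21): +70 ; 150 left.
Peas T2 at 16: fill all 120 ; 30 left.
Wheat/T1 (14): +20 ; 10 left.
Wheat/T2: +10 of 30 at 12; pool empty.
Total = 23×80 + 21×70 + 16×120 + 14×20 + 12×10 = 5630.

5630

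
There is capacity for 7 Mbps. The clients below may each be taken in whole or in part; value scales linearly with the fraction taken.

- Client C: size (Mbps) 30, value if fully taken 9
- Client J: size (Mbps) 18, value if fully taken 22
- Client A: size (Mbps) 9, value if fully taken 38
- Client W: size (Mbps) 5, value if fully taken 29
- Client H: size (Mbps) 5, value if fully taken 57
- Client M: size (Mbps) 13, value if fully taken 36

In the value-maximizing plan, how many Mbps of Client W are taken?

2

Rank by value-to-size ratio: Client H 57/5≈11.4, Client W 29/5≈5.8, Client A 38/9≈4.22, Client M 36/13≈2.77, Client J 22/18≈1.22, Client C 9/30≈0.3.
Client H: take in full, 5 Mbps for value 57 → 2 left.
2 Mbps left: a 2/5 share of Client W gives 29×2/5 = 11.6.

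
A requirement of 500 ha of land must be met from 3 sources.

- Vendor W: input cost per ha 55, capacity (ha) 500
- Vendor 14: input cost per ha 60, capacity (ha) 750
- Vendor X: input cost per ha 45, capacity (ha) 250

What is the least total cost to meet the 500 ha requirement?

25000

Cheapest first:
Vendor X at 45: take all 250 ha → 250 still needed.
Vendor W at 55: take 250 of its 500 → requirement met.
Vendor 14: unused.
Cost = 250×45 + 250×55 = 25000.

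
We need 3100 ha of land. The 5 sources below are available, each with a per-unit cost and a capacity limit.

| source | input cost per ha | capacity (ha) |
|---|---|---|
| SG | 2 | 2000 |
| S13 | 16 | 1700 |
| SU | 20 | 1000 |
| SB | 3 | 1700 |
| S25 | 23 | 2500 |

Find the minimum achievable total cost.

7300

Cheapest first:
SG (2): use full 2000 ; 1100 ha to go.
SB at 3: take 1100 of its 1700 ; requirement met.
S13, SU, S25: unused.
Cost = 2000×2 + 1100×3 = 7300.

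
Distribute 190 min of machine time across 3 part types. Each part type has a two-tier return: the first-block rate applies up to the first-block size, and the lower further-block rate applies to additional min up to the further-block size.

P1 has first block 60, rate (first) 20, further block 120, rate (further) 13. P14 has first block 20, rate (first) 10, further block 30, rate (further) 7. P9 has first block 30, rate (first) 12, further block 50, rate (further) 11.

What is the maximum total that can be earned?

Order all 6 blocks by rate: P1/tier1 20 > P1/tier2 13 > P9/tier1 12 > P9/tier2 11 > P14/tier1 10 > P14/tier2 7.
Fill P1 tier1 block (60 at 20) → 130 left.
P1/tier2 (13): +120 → 10 left.
P9/tier1: +10 of 30 at 12; pool empty.
Total = 20×60 + 13×120 + 12×10 = 2880.

2880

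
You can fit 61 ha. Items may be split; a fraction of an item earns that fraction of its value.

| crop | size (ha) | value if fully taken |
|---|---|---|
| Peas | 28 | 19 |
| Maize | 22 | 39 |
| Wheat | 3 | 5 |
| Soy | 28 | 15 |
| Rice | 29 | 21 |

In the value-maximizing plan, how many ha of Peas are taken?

Rank by value-to-size ratio: Maize 39/22≈1.77, Wheat 5/3≈1.67, Rice 21/29≈0.724, Peas 19/28≈0.679, Soy 15/28≈0.536.
Maize: take in full, 22 ha for value 39 — 39 left.
Take all of Wheat (3 ha, value 5) — 36 ha left.
Rice: take in full, 29 ha for value 21 — 7 left.
Only 7 ha remain; take 7/28 of Peas for value 19×7/28 = 4.75.

7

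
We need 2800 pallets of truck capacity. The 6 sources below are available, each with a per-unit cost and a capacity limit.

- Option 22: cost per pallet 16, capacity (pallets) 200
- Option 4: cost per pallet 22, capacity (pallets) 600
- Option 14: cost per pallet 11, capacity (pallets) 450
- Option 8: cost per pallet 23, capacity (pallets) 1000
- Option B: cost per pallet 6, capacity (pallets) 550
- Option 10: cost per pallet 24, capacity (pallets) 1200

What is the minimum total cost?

Use sources in increasing cost order.
Option B at 6: take all 550 pallets → 2250 still needed.
Option 14 (11): use full 450 → 1800 pallets to go.
Take 200 from Option 22 at 16 → need 1600 more.
Option 4 at 22: take all 600 pallets → 1000 still needed.
Option 8 at 23: take all 1000 pallets → 0 still needed.
Option 10: unused.
Cost = 550×6 + 450×11 + 200×16 + 600×22 + 1000×23 = 47650.

47650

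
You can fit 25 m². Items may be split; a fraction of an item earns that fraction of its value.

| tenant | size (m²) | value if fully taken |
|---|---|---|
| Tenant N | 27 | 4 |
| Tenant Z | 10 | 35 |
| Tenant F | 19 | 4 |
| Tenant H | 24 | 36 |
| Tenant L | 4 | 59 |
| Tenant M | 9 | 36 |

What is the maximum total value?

133

Rank by value-to-size ratio: Tenant L 59/4≈14.8, Tenant M 36/9≈4, Tenant Z 35/10≈3.5, Tenant H 36/24≈1.5, Tenant F 4/19≈0.211, Tenant N 4/27≈0.148.
All 4 m² of Tenant L fit (value 59) → 21 remain.
All 9 m² of Tenant M fit (value 36) → 12 remain.
Tenant Z: take in full, 10 m² for value 35 → 2 left.
Only 2 m² remain; take 2/24 of Tenant H for value 36×2/24 = 3.
Total value = 133.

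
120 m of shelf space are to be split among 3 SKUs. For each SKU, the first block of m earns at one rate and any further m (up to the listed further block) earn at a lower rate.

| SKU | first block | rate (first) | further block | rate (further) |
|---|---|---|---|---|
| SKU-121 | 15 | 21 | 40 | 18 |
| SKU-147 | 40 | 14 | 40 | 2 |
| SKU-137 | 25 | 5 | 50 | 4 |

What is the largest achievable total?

1720

Order all 6 blocks by rate: SKU-121/first 21 > SKU-121/second 18 > SKU-147/first 14 > SKU-137/first 5 > SKU-137/second 4 > SKU-147/second 2.
Fill SKU-121 first block (15 at 21) ; 105 left.
SKU-121/second (18): +40 ; 65 left.
Fill SKU-147 first block (40 at 14) ; 25 left.
SKU-137 first at 5: fill all 25 ; 0 left.
Total = 21×15 + 18×40 + 14×40 + 5×25 = 1720.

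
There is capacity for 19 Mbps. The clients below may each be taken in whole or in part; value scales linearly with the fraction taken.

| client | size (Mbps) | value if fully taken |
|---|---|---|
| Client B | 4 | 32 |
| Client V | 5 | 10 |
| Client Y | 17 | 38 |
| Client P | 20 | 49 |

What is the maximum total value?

68.75

Sort by value density: Client B 32/4≈8, Client P 49/20≈2.45, Client Y 38/17≈2.24, Client V 10/5≈2.
Client B: take in full, 4 Mbps for value 32 ; 15 left.
Only 15 Mbps remain; take 15/20 of Client P for value 49×15/20 = 36.75.
Total value = 68.75.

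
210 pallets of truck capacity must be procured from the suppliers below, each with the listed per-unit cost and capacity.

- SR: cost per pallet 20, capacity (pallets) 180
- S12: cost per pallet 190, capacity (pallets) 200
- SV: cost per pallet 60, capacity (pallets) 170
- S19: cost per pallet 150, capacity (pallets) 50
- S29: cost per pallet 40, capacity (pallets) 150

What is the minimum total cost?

4800

Cheapest first:
Take 180 from SR at 20 ; need 30 more.
S29 (40): take the remaining 30 ; done.
SV, S19, S12: unused.
Cost = 180×20 + 30×40 = 4800.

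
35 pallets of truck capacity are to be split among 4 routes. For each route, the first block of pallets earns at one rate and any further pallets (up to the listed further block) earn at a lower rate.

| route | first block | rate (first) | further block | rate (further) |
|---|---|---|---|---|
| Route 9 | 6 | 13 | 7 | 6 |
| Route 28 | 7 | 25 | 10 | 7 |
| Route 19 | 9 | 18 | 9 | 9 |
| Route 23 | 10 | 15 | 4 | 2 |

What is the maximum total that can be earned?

Order all 8 blocks by rate: Route 28/tier1 25 > Route 19/tier1 18 > Route 23/tier1 15 > Route 9/tier1 13 > Route 19/tier2 9 > Route 28/tier2 7 > Route 9/tier2 6 > Route 23/tier2 2.
Route 28/tier1 (25): +7 ; 28 left.
Fill Route 19 tier1 block (9 at 18) ; 19 left.
Route 23 tier1 at 15: fill all 10 ; 9 left.
Route 9/tier1 (13): +6 ; 3 left.
Route 19 tier2 at 9: only 3 left, fill 3.
Total = 25×7 + 18×9 + 15×10 + 13×6 + 9×3 = 592.

592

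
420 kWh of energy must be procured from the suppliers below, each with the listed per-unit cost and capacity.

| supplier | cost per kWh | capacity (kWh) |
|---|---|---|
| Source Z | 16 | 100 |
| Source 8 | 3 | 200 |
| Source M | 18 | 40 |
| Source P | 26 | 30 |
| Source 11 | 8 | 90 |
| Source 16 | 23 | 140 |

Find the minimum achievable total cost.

Use suppliers in increasing cost order.
Take 200 from Source 8 at 3 — need 220 more.
Source 11 (8): use full 90 — 130 kWh to go.
Take 100 from Source Z at 16 — need 30 more.
Source M (18): take the remaining 30 — done.
Source 16, Source P: unused.
Cost = 200×3 + 90×8 + 100×16 + 30×18 = 3460.

3460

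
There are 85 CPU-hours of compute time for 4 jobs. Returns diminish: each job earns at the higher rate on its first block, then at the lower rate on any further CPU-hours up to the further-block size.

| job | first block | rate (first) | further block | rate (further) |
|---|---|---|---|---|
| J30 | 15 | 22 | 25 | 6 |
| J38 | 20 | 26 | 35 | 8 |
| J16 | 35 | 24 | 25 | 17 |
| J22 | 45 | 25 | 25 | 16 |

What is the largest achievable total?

2125

Rank every tier by rate: J38/tier1 26 > J22/tier1 25 > J16/tier1 24 > J30/tier1 22 > J16/tier2 17 > J22/tier2 16 > J38/tier2 8 > J30/tier2 6.
J38 tier1 at 26: fill all 20 → 65 left.
J22 tier1 at 25: fill all 45 → 20 left.
J16 tier1 at 24: only 20 left, fill 20.
Total = 26×20 + 25×45 + 24×20 = 2125.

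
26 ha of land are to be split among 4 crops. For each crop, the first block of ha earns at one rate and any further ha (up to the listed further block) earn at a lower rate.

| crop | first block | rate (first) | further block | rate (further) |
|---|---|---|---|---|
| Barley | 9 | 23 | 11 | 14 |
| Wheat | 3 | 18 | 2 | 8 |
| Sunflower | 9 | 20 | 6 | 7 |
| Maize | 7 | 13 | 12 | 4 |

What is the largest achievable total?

511

Rank every tier by rate: Barley/tier1 23 > Sunflower/tier1 20 > Wheat/tier1 18 > Barley/tier2 14 > Maize/tier1 13 > Wheat/tier2 8 > Sunflower/tier2 7 > Maize/tier2 4.
Fill Barley tier1 block (9 at 23) → 17 left.
Sunflower/tier1 (20): +9 → 8 left.
Wheat tier1 at 18: fill all 3 → 5 left.
5 remain; put them into Barley tier2 at 14.
Total = 23×9 + 20×9 + 18×3 + 14×5 = 511.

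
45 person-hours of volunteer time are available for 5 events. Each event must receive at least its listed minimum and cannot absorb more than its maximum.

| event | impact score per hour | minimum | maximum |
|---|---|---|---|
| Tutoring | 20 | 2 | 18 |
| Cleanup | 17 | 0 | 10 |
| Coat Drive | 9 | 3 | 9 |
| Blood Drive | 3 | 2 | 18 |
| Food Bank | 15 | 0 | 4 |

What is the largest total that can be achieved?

683

Meeting every minimum uses 2+0+3+2+0 = 7 person-hours, leaving 38.
Order the events by impact score per hour: Tutoring 20 > Cleanup 17 > Food Bank 15 > Coat Drive 9 > Blood Drive 3.
Tutoring: +16 to 18 (cap) — 22 left.
Cleanup: +10 to 10 (cap) — 12 left.
Food Bank takes 4 more to reach its cap of 4 — 8 left.
Give Coat Drive 6 more to hit its cap of 9 — 2 left.
Blood Drive: +2 (room for 16) → 4. Pool exhausted.
Total = 20×18 + 17×10 + 9×9 + 3×4 + 15×4 = 683.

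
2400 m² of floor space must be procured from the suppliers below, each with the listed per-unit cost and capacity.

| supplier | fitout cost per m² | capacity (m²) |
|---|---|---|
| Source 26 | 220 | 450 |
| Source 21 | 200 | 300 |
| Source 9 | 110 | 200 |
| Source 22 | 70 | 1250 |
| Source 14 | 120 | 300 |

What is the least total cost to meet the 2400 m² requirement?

Use suppliers in increasing cost order.
Source 22 (70): use full 1250 → 1150 m² to go.
Source 9 at 110: take all 200 m² → 950 still needed.
Source 14 at 120: take all 300 m² → 650 still needed.
Source 21 at 200: take all 300 m² → 350 still needed.
Take 350 from Source 26 at 220 to finish.
Cost = 1250×70 + 200×110 + 300×120 + 300×200 + 350×220 = 282500.

282500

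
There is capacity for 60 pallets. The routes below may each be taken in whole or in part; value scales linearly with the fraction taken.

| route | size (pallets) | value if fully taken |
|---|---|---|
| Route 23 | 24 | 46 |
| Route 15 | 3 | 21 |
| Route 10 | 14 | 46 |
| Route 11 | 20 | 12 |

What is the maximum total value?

124.4

Best value per unit of size first: Route 15 21/3≈7, Route 10 46/14≈3.29, Route 23 46/24≈1.92, Route 11 12/20≈0.6.
Route 15: take in full, 3 pallets for value 21 — 57 left.
Route 10: take in full, 14 pallets for value 46 — 43 left.
Route 23: take in full, 24 pallets for value 46 — 19 left.
Only 19 pallets remain; take 19/20 of Route 11 for value 12×19/20 = 11.4.
Total value = 124.4.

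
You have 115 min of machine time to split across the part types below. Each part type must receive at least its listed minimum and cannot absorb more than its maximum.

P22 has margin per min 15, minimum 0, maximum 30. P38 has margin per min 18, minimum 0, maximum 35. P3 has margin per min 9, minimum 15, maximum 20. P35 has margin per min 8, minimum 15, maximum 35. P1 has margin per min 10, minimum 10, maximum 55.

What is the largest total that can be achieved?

1535

Meeting every minimum uses 0+0+15+15+10 = 40 min, leaving 75.
Rank by margin per min: P38 18 > P22 15 > P1 10 > P3 9 > P35 8.
Give P38 35 more to hit its cap of 35 → 40 left.
Give P22 30 more to hit its cap of 30 → 10 left.
P1: +10 (room for 45) → 20. Pool exhausted.
Total = 15×30 + 18×35 + 9×15 + 8×15 + 10×20 = 1535.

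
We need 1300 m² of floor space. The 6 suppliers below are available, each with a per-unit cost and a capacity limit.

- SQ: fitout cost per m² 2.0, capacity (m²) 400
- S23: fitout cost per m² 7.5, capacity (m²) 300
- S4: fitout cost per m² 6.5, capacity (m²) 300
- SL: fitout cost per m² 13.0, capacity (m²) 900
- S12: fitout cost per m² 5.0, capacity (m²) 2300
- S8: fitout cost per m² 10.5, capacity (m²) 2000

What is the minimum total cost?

5300

Cheapest first:
Take 400 from SQ at 2.0 → need 900 more.
S12 at 5.0: take 900 of its 2300 → requirement met.
S4, S23, S8, SL: unused.
Cost = 400×2.0 + 900×5.0 = 5300.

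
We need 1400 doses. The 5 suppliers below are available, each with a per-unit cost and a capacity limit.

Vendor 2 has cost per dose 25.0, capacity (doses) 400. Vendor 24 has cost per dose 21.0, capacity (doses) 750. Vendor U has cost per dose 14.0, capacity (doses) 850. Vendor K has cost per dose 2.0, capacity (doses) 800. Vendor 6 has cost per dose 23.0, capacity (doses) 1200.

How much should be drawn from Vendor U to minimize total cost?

600

Cheapest first:
Vendor K at 2.0: take all 800 doses → 600 still needed.
Vendor U (14.0): take the remaining 600 → done.
Vendor 24, Vendor 6, Vendor 2: unused.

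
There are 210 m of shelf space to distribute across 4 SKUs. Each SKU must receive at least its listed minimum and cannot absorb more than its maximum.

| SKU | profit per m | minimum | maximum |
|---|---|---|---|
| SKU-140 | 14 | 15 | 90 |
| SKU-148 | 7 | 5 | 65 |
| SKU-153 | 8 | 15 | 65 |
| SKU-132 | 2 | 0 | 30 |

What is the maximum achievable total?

Meeting every minimum uses 15+5+15+0 = 35 m, leaving 175.
Order the SKUs by profit per m: SKU-140 14 > SKU-153 8 > SKU-148 7 > SKU-132 2.
SKU-140 takes 75 more to reach its cap of 90 → 100 left.
Give SKU-153 50 more to hit its cap of 65 → 50 left.
SKU-148: +50 (room for 60) → 55. Pool exhausted.
Total = 14×90 + 7×55 + 8×65 = 2165.

2165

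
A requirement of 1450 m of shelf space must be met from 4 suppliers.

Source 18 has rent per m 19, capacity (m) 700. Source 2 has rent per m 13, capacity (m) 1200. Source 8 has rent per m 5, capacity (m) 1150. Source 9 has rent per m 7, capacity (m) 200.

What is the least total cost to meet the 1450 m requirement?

Cheapest first:
Source 8 (5): use full 1150 ; 300 m to go.
Source 9 at 7: take all 200 m ; 100 still needed.
Source 2 at 13: take 100 of its 1200 ; requirement met.
Source 18: unused.
Cost = 1150×5 + 200×7 + 100×13 = 8450.

8450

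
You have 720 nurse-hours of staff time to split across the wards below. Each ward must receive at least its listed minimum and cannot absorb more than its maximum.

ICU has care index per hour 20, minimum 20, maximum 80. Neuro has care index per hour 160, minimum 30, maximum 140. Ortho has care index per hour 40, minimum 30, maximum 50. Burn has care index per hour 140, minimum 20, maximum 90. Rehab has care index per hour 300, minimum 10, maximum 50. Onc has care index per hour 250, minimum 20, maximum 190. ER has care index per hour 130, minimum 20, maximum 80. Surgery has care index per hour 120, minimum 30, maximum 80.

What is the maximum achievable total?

Meeting every minimum uses 20+30+30+20+10+20+20+30 = 180 nurse-hours, leaving 540.
Order the wards by care index per hour: Rehab 300 > Onc 250 > Neuro 160 > Burn 140 > ER 130 > Surgery 120 > Ortho 40 > ICU 20.
Give Rehab 40 more to hit its cap of 50 ; 500 left.
Onc: +170 to 190 (cap) ; 330 left.
Give Neuro 110 more to hit its cap of 140 ; 220 left.
Burn takes 70 more to reach its cap of 90 ; 150 left.
Give ER 60 more to hit its cap of 80 ; 90 left.
Surgery: +50 to 80 (cap) ; 40 left.
Ortho: +20 to 50 (cap) ; 20 left.
ICU has room for 60 more but only 20 remain, so it gets 40.
Total = 20×40 + 160×140 + 40×50 + 140×90 + 300×50 + 250×190 + 130×80 + 120×80 = 120300.

120300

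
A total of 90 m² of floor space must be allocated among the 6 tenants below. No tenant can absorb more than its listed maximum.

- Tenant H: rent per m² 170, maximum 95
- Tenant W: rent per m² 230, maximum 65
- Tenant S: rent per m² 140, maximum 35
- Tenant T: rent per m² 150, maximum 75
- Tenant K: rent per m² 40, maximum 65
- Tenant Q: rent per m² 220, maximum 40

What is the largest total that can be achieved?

20450

Order the tenants by rent per m²: Tenant W 230 > Tenant Q 220 > Tenant H 170 > Tenant T 150 > Tenant S 140 > Tenant K 40.
Give Tenant W 65 to hit its cap of 65 ; 25 left.
Only 25 left; Tenant Q takes them to reach 25.
Total = 230×65 + 220×25 = 20450.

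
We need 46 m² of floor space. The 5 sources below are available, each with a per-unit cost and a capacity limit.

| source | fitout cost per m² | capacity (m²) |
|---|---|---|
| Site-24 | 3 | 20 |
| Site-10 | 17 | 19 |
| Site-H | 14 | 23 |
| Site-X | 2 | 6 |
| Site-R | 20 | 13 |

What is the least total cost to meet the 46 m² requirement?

Cheapest first:
Site-X (2): use full 6 → 40 m² to go.
Site-24 (3): use full 20 → 20 m² to go.
Site-H (14): take the remaining 20 → done.
Site-10, Site-R: unused.
Cost = 6×2 + 20×3 + 20×14 = 352.

352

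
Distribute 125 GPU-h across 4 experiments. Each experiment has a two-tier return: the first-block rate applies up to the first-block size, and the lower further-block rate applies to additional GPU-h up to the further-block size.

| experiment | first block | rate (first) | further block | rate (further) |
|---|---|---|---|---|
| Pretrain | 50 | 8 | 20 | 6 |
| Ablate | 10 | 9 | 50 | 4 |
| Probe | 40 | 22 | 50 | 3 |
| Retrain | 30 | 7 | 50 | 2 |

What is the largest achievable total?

1545

Treat each block as its own option and order by rate: Probe/tier1 22 > Ablate/tier1 9 > Pretrain/tier1 8 > Retrain/tier1 7 > Pretrain/tier2 6 > Ablate/tier2 4 > Probe/tier2 3 > Retrain/tier2 2.
Probe/tier1 (22): +40 ; 85 left.
Ablate/tier1 (9): +10 ; 75 left.
Fill Pretrain tier1 block (50 at 8) ; 25 left.
Retrain tier1 at 7: only 25 left, fill 25.
Total = 22×40 + 9×10 + 8×50 + 7×25 = 1545.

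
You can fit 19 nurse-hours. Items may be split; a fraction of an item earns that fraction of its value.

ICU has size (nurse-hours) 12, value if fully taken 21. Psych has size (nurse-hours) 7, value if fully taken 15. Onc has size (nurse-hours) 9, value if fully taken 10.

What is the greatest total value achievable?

36

Best value per unit of size first: Psych 15/7≈2.14, ICU 21/12≈1.75, Onc 10/9≈1.11.
Psych: take in full, 7 nurse-hours for value 15 → 12 left.
All 12 nurse-hours of ICU fit (value 21) → 0 remain.
Total value = 36.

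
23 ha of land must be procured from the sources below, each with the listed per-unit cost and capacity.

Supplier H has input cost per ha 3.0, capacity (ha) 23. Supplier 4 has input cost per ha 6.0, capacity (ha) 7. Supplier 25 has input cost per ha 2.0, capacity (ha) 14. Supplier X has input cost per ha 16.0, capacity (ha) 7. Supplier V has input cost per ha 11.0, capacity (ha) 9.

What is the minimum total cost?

Fill from the cheapest source first.
Supplier 25 (2.0): use full 14 → 9 ha to go.
Supplier H at 3.0: take 9 of its 23 → requirement met.
Supplier 4, Supplier V, Supplier X: unused.
Cost = 14×2.0 + 9×3.0 = 55.

55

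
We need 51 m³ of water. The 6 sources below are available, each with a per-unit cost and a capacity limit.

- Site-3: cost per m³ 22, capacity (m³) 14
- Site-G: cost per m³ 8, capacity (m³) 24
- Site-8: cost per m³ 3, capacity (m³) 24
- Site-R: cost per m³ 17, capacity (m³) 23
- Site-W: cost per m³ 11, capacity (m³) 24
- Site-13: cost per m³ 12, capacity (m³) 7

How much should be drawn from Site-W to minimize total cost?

3

Fill from the cheapest source first.
Site-8 at 3: take all 24 m³ ; 27 still needed.
Site-G at 8: take all 24 m³ ; 3 still needed.
Site-W (11): take the remaining 3 ; done.
Site-13, Site-R, Site-3: unused.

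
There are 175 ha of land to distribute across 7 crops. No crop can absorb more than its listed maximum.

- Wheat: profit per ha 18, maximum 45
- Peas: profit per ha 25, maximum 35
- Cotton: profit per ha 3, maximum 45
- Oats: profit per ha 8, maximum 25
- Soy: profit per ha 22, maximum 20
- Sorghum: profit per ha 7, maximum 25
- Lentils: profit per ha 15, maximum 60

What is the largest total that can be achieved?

Highest profit per ha first: Peas 25 > Soy 22 > Wheat 18 > Lentils 15 > Oats 8 > Sorghum 7 > Cotton 3.
Give Peas 35 to hit its cap of 35 ; 140 left.
Give Soy 20 to hit its cap of 20 ; 120 left.
Wheat: +45 to 45 (cap) ; 75 left.
Give Lentils 60 to hit its cap of 60 ; 15 left.
Oats: +15 (room for 25) → 15. Pool exhausted.
Total = 18×45 + 25×35 + 8×15 + 22×20 + 15×60 = 3145.

3145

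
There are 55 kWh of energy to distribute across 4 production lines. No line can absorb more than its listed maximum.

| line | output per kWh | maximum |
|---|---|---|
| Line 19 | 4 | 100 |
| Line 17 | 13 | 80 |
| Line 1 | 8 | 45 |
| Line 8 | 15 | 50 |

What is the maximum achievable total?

815

Rank by output per kWh: Line 8 15 > Line 17 13 > Line 1 8 > Line 19 4.
Line 8 takes 50 to reach its cap of 50 ; 5 left.
Only 5 left; Line 17 takes them to reach 5.
Total = 13×5 + 15×50 = 815.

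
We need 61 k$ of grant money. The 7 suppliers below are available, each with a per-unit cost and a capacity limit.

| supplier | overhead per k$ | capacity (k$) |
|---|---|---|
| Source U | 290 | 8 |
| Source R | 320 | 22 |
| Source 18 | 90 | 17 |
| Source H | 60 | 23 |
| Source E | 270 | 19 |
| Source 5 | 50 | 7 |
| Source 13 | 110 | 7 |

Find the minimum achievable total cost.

Fill from the cheapest supplier first.
Source 5 at 50: take all 7 k$ ; 54 still needed.
Source H (60): use full 23 ; 31 k$ to go.
Source 18 at 90: take all 17 k$ ; 14 still needed.
Take 7 from Source 13 at 110 ; need 7 more.
Source E (270): take the remaining 7 ; done.
Source U, Source R: unused.
Cost = 7×50 + 23×60 + 17×90 + 7×110 + 7×270 = 5920.

5920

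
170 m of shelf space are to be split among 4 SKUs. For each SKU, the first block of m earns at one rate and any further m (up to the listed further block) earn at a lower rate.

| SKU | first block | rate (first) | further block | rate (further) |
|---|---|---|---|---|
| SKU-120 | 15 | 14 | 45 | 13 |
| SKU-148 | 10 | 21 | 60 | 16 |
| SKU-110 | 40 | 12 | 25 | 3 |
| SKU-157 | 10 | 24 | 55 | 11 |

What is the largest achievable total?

2565

Treat each block as its own option and order by rate: SKU-157/T1 24 > SKU-148/T1 21 > SKU-148/T2 16 > SKU-120/T1 14 > SKU-120/T2 13 > SKU-110/T1 12 > SKU-157/T2 11 > SKU-110/T2 3.
SKU-157 T1 at 24: fill all 10 → 160 left.
SKU-148 T1 at 21: fill all 10 → 150 left.
SKU-148 T2 at 16: fill all 60 → 90 left.
SKU-120/T1 (14): +15 → 75 left.
SKU-120 T2 at 13: fill all 45 → 30 left.
SKU-110 T1 at 12: only 30 left, fill 30.
Total = 24×10 + 21×10 + 16×60 + 14×15 + 13×45 + 12×30 = 2565.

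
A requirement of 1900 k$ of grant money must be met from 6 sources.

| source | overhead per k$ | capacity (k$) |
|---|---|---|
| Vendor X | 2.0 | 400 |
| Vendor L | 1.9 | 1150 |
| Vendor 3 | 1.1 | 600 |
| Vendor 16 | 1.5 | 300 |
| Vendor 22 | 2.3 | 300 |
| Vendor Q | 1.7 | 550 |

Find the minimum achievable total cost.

Cheapest first:
Vendor 3 at 1.1: take all 600 k$ — 1300 still needed.
Vendor 16 (1.5): use full 300 — 1000 k$ to go.
Vendor Q at 1.7: take all 550 k$ — 450 still needed.
Take 450 from Vendor L at 1.9 to finish.
Vendor X, Vendor 22: unused.
Cost = 600×1.1 + 300×1.5 + 550×1.7 + 450×1.9 = 2900.

2900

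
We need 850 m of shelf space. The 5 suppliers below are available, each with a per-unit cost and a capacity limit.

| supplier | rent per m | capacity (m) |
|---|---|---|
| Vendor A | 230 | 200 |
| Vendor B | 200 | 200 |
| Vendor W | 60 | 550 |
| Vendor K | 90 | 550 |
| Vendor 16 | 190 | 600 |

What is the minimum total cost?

60000

Fill from the cheapest supplier first.
Take 550 from Vendor W at 60 → need 300 more.
Vendor K at 90: take 300 of its 550 → requirement met.
Vendor 16, Vendor B, Vendor A: unused.
Cost = 550×60 + 300×90 = 60000.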